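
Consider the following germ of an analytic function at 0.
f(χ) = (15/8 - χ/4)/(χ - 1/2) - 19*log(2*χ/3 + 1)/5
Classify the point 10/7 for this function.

The point is a regular point.

Denominator factors: χ - 1/2 = 13/14 at χ = 10/7 — none vanishes.
Branch term log(1 - χ/(-3/2)): argument at 10/7 is 41/21, nonzero, so 10/7 is not its branch point (a point on a principal cut is still regular for the continued germ).
So the germ continues analytically to 10/7.


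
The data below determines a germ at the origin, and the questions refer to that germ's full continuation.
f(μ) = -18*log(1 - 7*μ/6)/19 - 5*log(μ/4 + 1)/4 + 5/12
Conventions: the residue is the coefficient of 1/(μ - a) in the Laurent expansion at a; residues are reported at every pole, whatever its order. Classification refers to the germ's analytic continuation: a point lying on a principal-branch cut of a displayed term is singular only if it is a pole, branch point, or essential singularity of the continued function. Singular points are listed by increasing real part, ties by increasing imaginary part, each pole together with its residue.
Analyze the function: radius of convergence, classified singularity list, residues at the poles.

Radius of convergence at 0: 6/7.
At -4: a logarithmic branch point.
At 6/7: a logarithmic branch point.

Branch term (-5/4)*log(1 - μ/(-4)): its argument vanishes at μ = -4, a logarithmic branch point, modulus 4.
Branch term (-18/19)*log(1 - μ/(6/7)): its argument vanishes at μ = 6/7, a logarithmic branch point, modulus 6/7.
The radius of convergence is the smallest modulus among the singular points: 6/7.
List the singular points by increasing real part (a conjugate pair: the negative imaginary part first).


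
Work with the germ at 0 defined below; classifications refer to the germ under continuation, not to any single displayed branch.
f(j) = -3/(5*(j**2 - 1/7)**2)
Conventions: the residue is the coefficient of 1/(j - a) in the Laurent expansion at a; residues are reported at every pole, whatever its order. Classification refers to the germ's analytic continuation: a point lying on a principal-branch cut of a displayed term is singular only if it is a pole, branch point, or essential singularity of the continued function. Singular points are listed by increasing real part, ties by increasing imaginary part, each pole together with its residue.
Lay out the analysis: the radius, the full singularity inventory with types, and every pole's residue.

Denominator factor (j**2 - 1/7)^2: discriminant 4/7, real irrational roots (1/7)*sqrt(7) and -(1/7)*sqrt(7); poles of order 2, moduli (1/7)*sqrt(7) and (1/7)*sqrt(7).
The radius of convergence is the smallest modulus among the singular points: (1/7)*sqrt(7).
The factor j**2 - 1/7 splits as (j - a)(j - a') with a = -(1/7)*sqrt(7), a' = (1/7)*sqrt(7). At the order-2 pole a set g(j) = (j - a)^2*f(j) = [-3/5] / (j - a')^2.
Order-2 pole: residue = g'(a); g'(-(1/7)*sqrt(7)) = -(21/20)*sqrt(7), so the residue is -(21/20)*sqrt(7).
The factor j**2 - 1/7 splits as (j - a)(j - a') with a = (1/7)*sqrt(7), a' = -(1/7)*sqrt(7). At the order-2 pole a set g(j) = (j - a)^2*f(j) = [-3/5] / (j - a')^2.
Order-2 pole: residue = g'(a); g'((1/7)*sqrt(7)) = (21/20)*sqrt(7), so the residue is (21/20)*sqrt(7).
List the singular points by increasing real part (a conjugate pair: the negative imaginary part first).

Radius of convergence at 0: (1/7)*sqrt(7).
At -(1/7)*sqrt(7): a pole of order 2; residue -(21/20)*sqrt(7).
At (1/7)*sqrt(7): a pole of order 2; residue (21/20)*sqrt(7).


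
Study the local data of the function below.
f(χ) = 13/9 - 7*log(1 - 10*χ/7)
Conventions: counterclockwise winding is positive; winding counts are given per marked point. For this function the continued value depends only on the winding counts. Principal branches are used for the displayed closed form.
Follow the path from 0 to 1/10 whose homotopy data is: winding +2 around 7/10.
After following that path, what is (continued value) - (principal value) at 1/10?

The rational part is single-valued and drops out of the difference; each branch term changes only by its own monodromy.
(-7)*log(1 - χ/(7/10)): each positive loop around 7/10 adds 2*pi*i to the log, so winding +2 contributes (-7)*(2)*2*pi*i = -(28)*pi*i.
Summing the contributions at χ = 1/10 gives -(28)*pi*i.

Continued minus principal equals -(28)*pi*i.


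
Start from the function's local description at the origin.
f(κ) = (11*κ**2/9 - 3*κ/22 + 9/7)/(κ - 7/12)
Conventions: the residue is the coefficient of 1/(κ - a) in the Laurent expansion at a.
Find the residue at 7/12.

The residue is 161869/99792.

At the order-1 pole 7/12 set g(κ) = (κ - (7/12))*f(κ) = 11*κ**2/9 - 3*κ/22 + 9/7.
Simple pole: residue = g(a) at a = 7/12, which is 161869/99792.


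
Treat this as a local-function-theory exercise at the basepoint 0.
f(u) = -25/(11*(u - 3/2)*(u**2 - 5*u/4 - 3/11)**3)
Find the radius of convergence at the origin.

Denominator factor (u**2 - 5*u/4 - 3/11)^3: discriminant 467/176, real irrational roots 5/8 + (1/88)*sqrt(5137) and 5/8 - (1/88)*sqrt(5137); poles of order 3, moduli 5/8 + (1/88)*sqrt(5137) and -5/8 + (1/88)*sqrt(5137).
Denominator factor (u - 3/2): pole of order 1 at 3/2, modulus 3/2.
The radius of convergence is the smallest modulus among the singular points: -5/8 + (1/88)*sqrt(5137).

The radius of convergence is -5/8 + (1/88)*sqrt(5137).


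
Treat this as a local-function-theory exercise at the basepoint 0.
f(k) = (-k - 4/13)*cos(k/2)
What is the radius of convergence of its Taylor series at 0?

The radius of convergence is infinite.

The factor cos(k/2) is entire and contributes no finite singular point.
The polynomial part has no poles.
No finite singular points: the Taylor series at 0 converges everywhere.


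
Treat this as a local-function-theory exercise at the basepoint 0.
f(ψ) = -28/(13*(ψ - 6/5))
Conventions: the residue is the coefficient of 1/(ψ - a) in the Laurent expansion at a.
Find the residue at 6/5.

The residue is -28/13.

At the order-1 pole 6/5 set g(ψ) = (ψ - (6/5))*f(ψ) = -28/13.
Simple pole: residue = g(a) at a = 6/5, which is -28/13.


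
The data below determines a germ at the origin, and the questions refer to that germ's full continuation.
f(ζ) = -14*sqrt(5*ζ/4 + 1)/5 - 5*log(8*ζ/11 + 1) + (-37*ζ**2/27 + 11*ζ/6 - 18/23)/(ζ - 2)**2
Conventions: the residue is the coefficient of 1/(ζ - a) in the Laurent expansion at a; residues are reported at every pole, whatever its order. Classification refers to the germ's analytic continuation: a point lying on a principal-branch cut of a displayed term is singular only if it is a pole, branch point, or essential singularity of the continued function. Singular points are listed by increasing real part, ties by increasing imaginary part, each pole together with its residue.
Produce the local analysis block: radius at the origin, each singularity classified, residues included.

Denominator factor (ζ - 2)^2: pole of order 2 at 2, modulus 2.
Branch term (-5)*log(1 - ζ/(-11/8)): its argument vanishes at ζ = -11/8, a logarithmic branch point, modulus 11/8.
Branch term (-14/5)*sqrt(1 - ζ/(-4/5)): its argument vanishes at ζ = -4/5, a square-root branch point, modulus 4/5.
The radius of convergence is the smallest modulus among the singular points: 4/5.
The branch terms are analytic at 2 and contribute nothing to the residue; only the rational part matters.
At the order-2 pole 2 set g(ζ) = (ζ - (2))^2*(rational part) = -37*ζ**2/27 + 11*ζ/6 - 18/23.
Order-2 pole: residue = g'(a); g'(2) = -197/54, so the residue is -197/54.
List the singular points by increasing real part (a conjugate pair: the negative imaginary part first).

Radius of convergence at 0: 4/5.
At -11/8: a logarithmic branch point.
At -4/5: an algebraic (square-root) branch point.
At 2: a pole of order 2; residue -197/54.


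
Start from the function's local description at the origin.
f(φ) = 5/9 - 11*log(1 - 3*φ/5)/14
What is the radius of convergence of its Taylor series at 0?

The radius of convergence is 5/3.

Branch term (-11/14)*log(1 - φ/(5/3)): its argument vanishes at φ = 5/3, a logarithmic branch point, modulus 5/3.
The radius of convergence is the smallest modulus among the singular points: 5/3.


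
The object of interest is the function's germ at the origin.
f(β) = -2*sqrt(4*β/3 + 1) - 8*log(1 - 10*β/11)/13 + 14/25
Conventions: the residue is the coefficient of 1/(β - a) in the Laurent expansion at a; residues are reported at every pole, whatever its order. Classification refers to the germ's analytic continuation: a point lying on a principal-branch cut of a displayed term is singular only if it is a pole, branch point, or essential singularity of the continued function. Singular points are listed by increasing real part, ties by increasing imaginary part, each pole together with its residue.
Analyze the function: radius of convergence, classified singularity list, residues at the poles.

Radius of convergence at 0: 3/4.
At -3/4: an algebraic (square-root) branch point.
At 11/10: a logarithmic branch point.

Branch term (-8/13)*log(1 - β/(11/10)): its argument vanishes at β = 11/10, a logarithmic branch point, modulus 11/10.
Branch term (-2)*sqrt(1 - β/(-3/4)): its argument vanishes at β = -3/4, a square-root branch point, modulus 3/4.
The radius of convergence is the smallest modulus among the singular points: 3/4.
List the singular points by increasing real part (a conjugate pair: the negative imaginary part first).


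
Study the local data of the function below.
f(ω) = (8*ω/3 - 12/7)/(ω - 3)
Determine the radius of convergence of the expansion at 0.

Denominator factor (ω - 3): pole of order 1 at 3, modulus 3.
The radius of convergence is the smallest modulus among the singular points: 3.

The radius of convergence is 3.


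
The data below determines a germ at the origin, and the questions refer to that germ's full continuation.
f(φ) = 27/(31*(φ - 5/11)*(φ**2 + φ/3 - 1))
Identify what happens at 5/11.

The denominator factor φ - 5/11 vanishes at 5/11 and appears to the power 1; the numerator there equals 27/31, nonzero, and no other factor vanishes.
Hence a pole whose order is the multiplicity, 1.

The point is a pole of order 1.


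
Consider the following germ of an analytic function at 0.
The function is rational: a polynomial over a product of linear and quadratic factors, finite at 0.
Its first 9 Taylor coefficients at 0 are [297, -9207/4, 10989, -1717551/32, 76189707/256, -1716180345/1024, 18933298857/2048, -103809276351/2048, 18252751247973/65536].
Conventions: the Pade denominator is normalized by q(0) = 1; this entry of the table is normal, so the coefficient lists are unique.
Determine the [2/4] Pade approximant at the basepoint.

Taylor coefficients needed (read off): a_0 = 297, a_1 = -9207/4, a_2 = 10989, a_3 = -1717551/32, a_4 = 76189707/256, a_5 = -1716180345/1024, a_6 = 18933298857/2048.
Write the denominator as Q(v) = 1 + q1*v + q2*v^2 + q3*v^3 + q4*v^4. Requiring Q*f - P = O(v^7) with deg P <= 2 kills the coefficients of v^3..v^6 in Q*f:
  v^3: a_3 + q1*a_2 + q2*a_1 + q3*a_0 = 0, i.e. -1717551/32 + (10989)*q1 + (-9207/4)*q2 + (297)*q3 = 0.
  v^4: a_4 + q1*a_3 + q2*a_2 + q3*a_1 + q4*a_0 = 0, i.e. 76189707/256 + (-1717551/32)*q1 + (10989)*q2 + (-9207/4)*q3 + (297)*q4 = 0.
  v^5: a_5 + q1*a_4 + q2*a_3 + q3*a_2 + q4*a_1 = 0, i.e. -1716180345/1024 + (76189707/256)*q1 + (-1717551/32)*q2 + (10989)*q3 + (-9207/4)*q4 = 0.
  v^6: a_6 + q1*a_5 + q2*a_4 + q3*a_3 + q4*a_2 = 0, i.e. 18933298857/2048 + (-1716180345/1024)*q1 + (76189707/256)*q2 + (-1717551/32)*q3 + (10989)*q4 = 0.
Solving this linear system: q1 = 8254947/672052, q2 = 130962029/2688208, q3 = 1116132633/10752832, q4 = 4723382277/21505664.
The numerator is Q*f truncated at degree 2: P0 = a_0 = 297; P1 = a_1 + q1*a_0 = 226205892/168013; P2 = a_2 + q1*a_1 + q2*a_0 = -472928544/168013.

The Pade approximant has numerator coefficients [297, 226205892/168013, -472928544/168013]; denominator coefficients [1, 8254947/672052, 130962029/2688208, 1116132633/10752832, 4723382277/21505664].


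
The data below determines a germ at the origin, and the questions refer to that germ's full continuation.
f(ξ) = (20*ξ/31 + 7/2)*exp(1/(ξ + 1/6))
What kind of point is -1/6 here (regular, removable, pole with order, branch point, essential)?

The exponent 1/(ξ - (-1/6)) has a pole at -1/6, so exp(1/(ξ - (-1/6))) takes every nonzero value near it: an essential singularity (not a pole of any order).

The point is an essential singularity.


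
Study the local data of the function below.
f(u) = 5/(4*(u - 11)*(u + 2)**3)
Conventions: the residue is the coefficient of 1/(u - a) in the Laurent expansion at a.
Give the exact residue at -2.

At the order-3 pole -2 set g(u) = (u - (-2))^3*f(u) = 5/(4*(u - 11)).
Order-3 pole: residue = g''(a)/2; g''(-2) = -5/4394, so the residue is -5/8788.

The residue is -5/8788.


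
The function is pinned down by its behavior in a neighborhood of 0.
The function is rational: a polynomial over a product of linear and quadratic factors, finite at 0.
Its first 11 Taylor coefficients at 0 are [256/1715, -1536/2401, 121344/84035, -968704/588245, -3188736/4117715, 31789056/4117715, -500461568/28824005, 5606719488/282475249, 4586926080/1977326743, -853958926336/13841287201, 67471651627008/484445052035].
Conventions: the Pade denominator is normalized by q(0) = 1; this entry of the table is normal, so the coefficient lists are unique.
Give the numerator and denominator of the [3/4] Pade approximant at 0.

Taylor coefficients needed (read off): a_0 = 256/1715, a_1 = -1536/2401, a_2 = 121344/84035, a_3 = -968704/588245, a_4 = -3188736/4117715, a_5 = 31789056/4117715, a_6 = -500461568/28824005, a_7 = 5606719488/282475249.
Write the denominator as Q(χ) = 1 + q1*χ + q2*χ^2 + q3*χ^3 + q4*χ^4. Requiring Q*f - P = O(χ^8) with deg P <= 3 kills the coefficients of χ^4..χ^7 in Q*f:
  χ^4: a_4 + q1*a_3 + q2*a_2 + q3*a_1 + q4*a_0 = 0, i.e. -3188736/4117715 + (-968704/588245)*q1 + (121344/84035)*q2 + (-1536/2401)*q3 + (256/1715)*q4 = 0.
  χ^5: a_5 + q1*a_4 + q2*a_3 + q3*a_2 + q4*a_1 = 0, i.e. 31789056/4117715 + (-3188736/4117715)*q1 + (-968704/588245)*q2 + (121344/84035)*q3 + (-1536/2401)*q4 = 0.
  χ^6: a_6 + q1*a_5 + q2*a_4 + q3*a_3 + q4*a_2 = 0, i.e. -500461568/28824005 + (31789056/4117715)*q1 + (-3188736/4117715)*q2 + (-968704/588245)*q3 + (121344/84035)*q4 = 0.
  χ^7: a_7 + q1*a_6 + q2*a_5 + q3*a_4 + q4*a_3 = 0, i.e. 5606719488/282475249 + (-500461568/28824005)*q1 + (31789056/4117715)*q2 + (-3188736/4117715)*q3 + (-968704/588245)*q4 = 0.
Solving this linear system: q1 = 924793528/176376263, q2 = 15200177856/1234633841, q3 = 128200696256/8642436887, q4 = 64914893656/8642436887.
The numerator is Q*f truncated at degree 3: P0 = a_0 = 256/1715; P1 = a_1 + q1*a_0 = 126055936/881881315; P2 = a_2 + q1*a_1 + q2*a_0 = -3136968192/43212184435; P3 = a_3 + q1*a_2 + q2*a_1 + q3*a_0 = 11347236864/43212184435.

The Pade approximant has numerator coefficients [256/1715, 126055936/881881315, -3136968192/43212184435, 11347236864/43212184435]; denominator coefficients [1, 924793528/176376263, 15200177856/1234633841, 128200696256/8642436887, 64914893656/8642436887].


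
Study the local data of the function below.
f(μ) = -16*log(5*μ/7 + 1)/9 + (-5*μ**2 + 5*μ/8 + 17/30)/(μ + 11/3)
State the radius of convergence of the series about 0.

The radius of convergence is 7/5.

Denominator factor (μ + 11/3): pole of order 1 at -11/3, modulus 11/3.
Branch term (-16/9)*log(1 - μ/(-7/5)): its argument vanishes at μ = -7/5, a logarithmic branch point, modulus 7/5.
The radius of convergence is the smallest modulus among the singular points: 7/5.


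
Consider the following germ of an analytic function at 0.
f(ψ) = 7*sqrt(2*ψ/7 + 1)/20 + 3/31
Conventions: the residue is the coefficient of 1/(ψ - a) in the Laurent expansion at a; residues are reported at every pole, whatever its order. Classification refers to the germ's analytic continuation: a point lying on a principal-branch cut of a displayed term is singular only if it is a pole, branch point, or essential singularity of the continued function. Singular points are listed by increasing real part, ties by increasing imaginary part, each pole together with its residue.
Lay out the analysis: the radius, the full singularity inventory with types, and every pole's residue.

Radius of convergence at 0: 7/2.
At -7/2: an algebraic (square-root) branch point.

Branch term (7/20)*sqrt(1 - ψ/(-7/2)): its argument vanishes at ψ = -7/2, a square-root branch point, modulus 7/2.
The radius of convergence is the smallest modulus among the singular points: 7/2.


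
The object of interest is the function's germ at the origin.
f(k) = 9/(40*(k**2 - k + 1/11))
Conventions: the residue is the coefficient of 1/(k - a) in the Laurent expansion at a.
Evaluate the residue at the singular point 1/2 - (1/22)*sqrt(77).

The factor k**2 - k + 1/11 splits as (k - a)(k - a') with a = 1/2 - (1/22)*sqrt(77), a' = 1/2 + (1/22)*sqrt(77). At the order-1 pole a set g(k) = (k - a)*f(k) = [9/40] / (k - a').
Simple pole: residue = g(a) at a = 1/2 - (1/22)*sqrt(77), which is -(9/280)*sqrt(77).

The residue is -(9/280)*sqrt(77).


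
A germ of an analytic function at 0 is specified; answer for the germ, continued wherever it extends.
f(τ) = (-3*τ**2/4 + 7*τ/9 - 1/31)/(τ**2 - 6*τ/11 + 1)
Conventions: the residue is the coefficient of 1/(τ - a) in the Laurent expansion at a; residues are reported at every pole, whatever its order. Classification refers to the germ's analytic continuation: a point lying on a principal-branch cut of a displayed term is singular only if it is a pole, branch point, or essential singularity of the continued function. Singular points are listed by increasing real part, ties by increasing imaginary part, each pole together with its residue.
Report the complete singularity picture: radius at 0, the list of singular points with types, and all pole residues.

Denominator factor (τ**2 - 6*τ/11 + 1): discriminant -448/121, complex-conjugate roots (3/11) + ((4/11)*sqrt(7))*i and (3/11) - ((4/11)*sqrt(7))*i; poles of order 1, moduli 1 and 1.
The radius of convergence is the smallest modulus among the singular points: 1.
The factor τ**2 - 6*τ/11 + 1 splits as (τ - a)(τ - a') with a = (3/11) - ((4/11)*sqrt(7))*i, a' = (3/11) + ((4/11)*sqrt(7))*i. At the order-1 pole a set g(τ) = (τ - a)*f(τ) = [-3*τ**2/4 + 7*τ/9 - 1/31] / (τ - a').
Simple pole: residue = g(a) at a = (3/11) - ((4/11)*sqrt(7))*i, which is (73/396) + ((36833/229152)*sqrt(7))*i.
The factor τ**2 - 6*τ/11 + 1 splits as (τ - a)(τ - a') with a = (3/11) + ((4/11)*sqrt(7))*i, a' = (3/11) - ((4/11)*sqrt(7))*i. At the order-1 pole a set g(τ) = (τ - a)*f(τ) = [-3*τ**2/4 + 7*τ/9 - 1/31] / (τ - a').
Simple pole: residue = g(a) at a = (3/11) + ((4/11)*sqrt(7))*i, which is (73/396) - ((36833/229152)*sqrt(7))*i.
List the singular points by increasing real part (a conjugate pair: the negative imaginary part first).

Radius of convergence at 0: 1.
At (3/11) - ((4/11)*sqrt(7))*i: a pole of order 1; residue (73/396) + ((36833/229152)*sqrt(7))*i.
At (3/11) + ((4/11)*sqrt(7))*i: a pole of order 1; residue (73/396) - ((36833/229152)*sqrt(7))*i.


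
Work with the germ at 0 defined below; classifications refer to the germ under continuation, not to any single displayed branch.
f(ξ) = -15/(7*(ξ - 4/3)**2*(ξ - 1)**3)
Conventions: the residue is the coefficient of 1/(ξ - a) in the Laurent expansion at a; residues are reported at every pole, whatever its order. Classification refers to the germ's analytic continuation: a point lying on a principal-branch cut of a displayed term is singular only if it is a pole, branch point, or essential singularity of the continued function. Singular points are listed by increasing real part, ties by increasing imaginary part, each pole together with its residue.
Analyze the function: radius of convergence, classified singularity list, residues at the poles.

Denominator factor (ξ - 1)^3: pole of order 3 at 1, modulus 1.
Denominator factor (ξ - 4/3)^2: pole of order 2 at 4/3, modulus 4/3.
The radius of convergence is the smallest modulus among the singular points: 1.
At the order-3 pole 1 set g(ξ) = (ξ - (1))^3*f(ξ) = -15/(7*(ξ - 4/3)**2).
Order-3 pole: residue = g''(a)/2; g''(1) = -7290/7, so the residue is -3645/7.
At the order-2 pole 4/3 set g(ξ) = (ξ - (4/3))^2*f(ξ) = -15/(7*(ξ - 1)**3).
Order-2 pole: residue = g'(a); g'(4/3) = 3645/7, so the residue is 3645/7.
List the singular points by increasing real part (a conjugate pair: the negative imaginary part first).

Radius of convergence at 0: 1.
At 1: a pole of order 3; residue -3645/7.
At 4/3: a pole of order 2; residue 3645/7.


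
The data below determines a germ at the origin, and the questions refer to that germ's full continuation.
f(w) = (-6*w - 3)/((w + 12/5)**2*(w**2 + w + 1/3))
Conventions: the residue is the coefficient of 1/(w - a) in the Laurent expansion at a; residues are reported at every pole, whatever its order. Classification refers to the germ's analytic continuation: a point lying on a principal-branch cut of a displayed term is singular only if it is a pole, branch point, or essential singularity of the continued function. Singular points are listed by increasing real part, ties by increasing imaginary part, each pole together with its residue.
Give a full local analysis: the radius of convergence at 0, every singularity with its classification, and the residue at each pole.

Radius of convergence at 0: (1/3)*sqrt(3).
At -12/5: a pole of order 2; residue 119025/76729.
At (-1/2) - ((1/6)*sqrt(3))*i: a pole of order 1; residue (-119025/153458) - ((21375/153458)*sqrt(3))*i.
At (-1/2) + ((1/6)*sqrt(3))*i: a pole of order 1; residue (-119025/153458) + ((21375/153458)*sqrt(3))*i.


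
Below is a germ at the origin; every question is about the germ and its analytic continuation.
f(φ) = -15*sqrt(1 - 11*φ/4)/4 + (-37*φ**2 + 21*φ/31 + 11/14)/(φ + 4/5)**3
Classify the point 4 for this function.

The point is a regular point.

Denominator factors: φ + 4/5 = 24/5 at φ = 4 — none vanishes.
Branch term sqrt(1 - φ/(4/11)): argument at 4 is -10, nonzero, so 4 is not its branch point (a point on a principal cut is still regular for the continued germ).
So the germ continues analytically to 4.


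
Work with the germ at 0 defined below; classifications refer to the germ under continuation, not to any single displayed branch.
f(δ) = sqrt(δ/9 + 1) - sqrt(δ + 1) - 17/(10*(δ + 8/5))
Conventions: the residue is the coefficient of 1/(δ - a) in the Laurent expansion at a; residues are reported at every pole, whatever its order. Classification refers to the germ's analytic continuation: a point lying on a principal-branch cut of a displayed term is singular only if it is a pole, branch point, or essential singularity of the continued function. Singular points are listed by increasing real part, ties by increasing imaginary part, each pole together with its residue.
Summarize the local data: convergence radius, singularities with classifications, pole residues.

Radius of convergence at 0: 1.
At -9: an algebraic (square-root) branch point.
At -8/5: a pole of order 1; residue -17/10.
At -1: an algebraic (square-root) branch point.

Denominator factor (δ + 8/5): pole of order 1 at -8/5, modulus 8/5.
Branch term (-1)*sqrt(1 - δ/(-1)): its argument vanishes at δ = -1, a square-root branch point, modulus 1.
Branch term (1)*sqrt(1 - δ/(-9)): its argument vanishes at δ = -9, a square-root branch point, modulus 9.
The radius of convergence is the smallest modulus among the singular points: 1.
The branch terms are analytic at -8/5 and contribute nothing to the residue; only the rational part matters.
At the order-1 pole -8/5 set g(δ) = (δ - (-8/5))*(rational part) = -17/10.
Simple pole: residue = g(a) at a = -8/5, which is -17/10.
List the singular points by increasing real part (a conjugate pair: the negative imaginary part first).


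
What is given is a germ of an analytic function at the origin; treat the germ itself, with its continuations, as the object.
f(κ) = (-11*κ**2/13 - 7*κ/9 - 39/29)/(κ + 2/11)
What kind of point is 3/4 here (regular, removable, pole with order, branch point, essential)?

Denominator factors: κ + 2/11 = 41/44 at κ = 3/4 — none vanishes.
So the germ continues analytically to 3/4.

The point is a regular point.


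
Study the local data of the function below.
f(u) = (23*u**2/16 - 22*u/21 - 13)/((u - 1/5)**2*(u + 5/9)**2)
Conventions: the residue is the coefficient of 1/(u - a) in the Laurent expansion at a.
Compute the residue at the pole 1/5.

At the order-2 pole 1/5 set g(u) = (u - (1/5))^2*f(u) = (23*u**2/16 - 22*u/21 - 13)/(u + 5/9)**2.
Order-2 pole: residue = g'(a); g'(1/5) = 132407325/2201024, so the residue is 132407325/2201024.

The residue is 132407325/2201024.


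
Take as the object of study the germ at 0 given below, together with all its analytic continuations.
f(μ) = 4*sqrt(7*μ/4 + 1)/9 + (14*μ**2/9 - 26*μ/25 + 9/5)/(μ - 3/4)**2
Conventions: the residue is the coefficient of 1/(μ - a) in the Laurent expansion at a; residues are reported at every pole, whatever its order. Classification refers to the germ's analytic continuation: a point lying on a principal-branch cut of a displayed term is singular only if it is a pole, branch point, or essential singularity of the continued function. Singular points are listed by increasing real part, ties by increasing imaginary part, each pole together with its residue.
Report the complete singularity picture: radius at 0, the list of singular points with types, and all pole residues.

Radius of convergence at 0: 4/7.
At -4/7: an algebraic (square-root) branch point.
At 3/4: a pole of order 2; residue 97/75.

Denominator factor (μ - 3/4)^2: pole of order 2 at 3/4, modulus 3/4.
Branch term (4/9)*sqrt(1 - μ/(-4/7)): its argument vanishes at μ = -4/7, a square-root branch point, modulus 4/7.
The radius of convergence is the smallest modulus among the singular points: 4/7.
The branch term is analytic at 3/4 and contributes nothing to the residue; only the rational part matters.
At the order-2 pole 3/4 set g(μ) = (μ - (3/4))^2*(rational part) = 14*μ**2/9 - 26*μ/25 + 9/5.
Order-2 pole: residue = g'(a); g'(3/4) = 97/75, so the residue is 97/75.
List the singular points by increasing real part (a conjugate pair: the negative imaginary part first).


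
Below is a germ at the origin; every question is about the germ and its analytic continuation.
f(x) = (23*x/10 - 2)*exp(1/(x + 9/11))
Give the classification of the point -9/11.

The point is an essential singularity.

The exponent 1/(x - (-9/11)) has a pole at -9/11, so exp(1/(x - (-9/11))) takes every nonzero value near it: an essential singularity (not a pole of any order).


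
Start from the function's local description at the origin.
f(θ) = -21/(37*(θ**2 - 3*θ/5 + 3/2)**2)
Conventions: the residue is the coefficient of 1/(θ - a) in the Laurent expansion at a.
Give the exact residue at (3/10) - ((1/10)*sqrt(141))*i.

The residue is -((1750/245199)*sqrt(141))*i.

The factor θ**2 - 3*θ/5 + 3/2 splits as (θ - a)(θ - a') with a = (3/10) - ((1/10)*sqrt(141))*i, a' = (3/10) + ((1/10)*sqrt(141))*i. At the order-2 pole a set g(θ) = (θ - a)^2*f(θ) = [-21/37] / (θ - a')^2.
Order-2 pole: residue = g'(a); g'((3/10) - ((1/10)*sqrt(141))*i) = -((1750/245199)*sqrt(141))*i, so the residue is -((1750/245199)*sqrt(141))*i.


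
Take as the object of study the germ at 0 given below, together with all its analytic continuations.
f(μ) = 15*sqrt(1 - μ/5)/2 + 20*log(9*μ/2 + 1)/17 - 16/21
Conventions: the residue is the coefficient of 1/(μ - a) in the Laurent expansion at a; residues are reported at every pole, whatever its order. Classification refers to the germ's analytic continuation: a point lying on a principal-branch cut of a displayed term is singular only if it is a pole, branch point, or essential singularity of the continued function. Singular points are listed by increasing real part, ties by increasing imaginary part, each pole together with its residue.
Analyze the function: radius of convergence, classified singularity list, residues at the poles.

Radius of convergence at 0: 2/9.
At -2/9: a logarithmic branch point.
At 5: an algebraic (square-root) branch point.

Branch term (15/2)*sqrt(1 - μ/(5)): its argument vanishes at μ = 5, a square-root branch point, modulus 5.
Branch term (20/17)*log(1 - μ/(-2/9)): its argument vanishes at μ = -2/9, a logarithmic branch point, modulus 2/9.
The radius of convergence is the smallest modulus among the singular points: 2/9.
List the singular points by increasing real part (a conjugate pair: the negative imaginary part first).


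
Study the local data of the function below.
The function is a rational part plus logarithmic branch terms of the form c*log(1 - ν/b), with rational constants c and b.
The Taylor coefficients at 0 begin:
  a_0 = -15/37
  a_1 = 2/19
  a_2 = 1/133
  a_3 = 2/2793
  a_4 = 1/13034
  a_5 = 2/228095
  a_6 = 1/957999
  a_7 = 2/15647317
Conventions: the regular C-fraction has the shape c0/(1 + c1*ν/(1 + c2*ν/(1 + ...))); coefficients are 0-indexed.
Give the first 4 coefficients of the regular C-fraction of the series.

The regular C-fraction coefficients are [-15/37, 74/285, -1321/3990, -95/18494].

Taylor coefficients (read off): a_0 = -15/37, a_1 = 2/19, a_2 = 1/133, a_3 = 2/2793.
c0 = a_0 = -15/37. Peel one level at a time: if S = 1 + c*ν/S' with S'(0) = 1, then c is the ν-coefficient of S and S' = c*ν/(S - 1).
S_1 = c0/f = 1 + (74/285)*ν + (48877/568575)*ν^2 + ...; c1 = 74/285.
S_2 = c1*ν/(S_1 - 1) = 1 + (-1321/3990)*ν + (-1/588)*ν^2 + ...; c2 = -1321/3990.
S_3 = c2*ν/(S_2 - 1) = 1 + (-95/18494)*ν + ...; c3 = -95/18494.


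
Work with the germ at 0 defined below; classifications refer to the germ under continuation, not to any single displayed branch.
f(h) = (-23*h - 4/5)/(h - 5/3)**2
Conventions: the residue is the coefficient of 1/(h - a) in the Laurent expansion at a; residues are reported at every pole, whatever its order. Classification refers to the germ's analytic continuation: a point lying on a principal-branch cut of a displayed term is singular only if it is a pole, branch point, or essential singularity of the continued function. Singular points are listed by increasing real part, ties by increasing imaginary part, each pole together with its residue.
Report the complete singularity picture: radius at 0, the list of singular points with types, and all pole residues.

Radius of convergence at 0: 5/3.
At 5/3: a pole of order 2; residue -23.

Denominator factor (h - 5/3)^2: pole of order 2 at 5/3, modulus 5/3.
The radius of convergence is the smallest modulus among the singular points: 5/3.
At the order-2 pole 5/3 set g(h) = (h - (5/3))^2*f(h) = -23*h - 4/5.
Order-2 pole: residue = g'(a); g'(5/3) = -23, so the residue is -23.


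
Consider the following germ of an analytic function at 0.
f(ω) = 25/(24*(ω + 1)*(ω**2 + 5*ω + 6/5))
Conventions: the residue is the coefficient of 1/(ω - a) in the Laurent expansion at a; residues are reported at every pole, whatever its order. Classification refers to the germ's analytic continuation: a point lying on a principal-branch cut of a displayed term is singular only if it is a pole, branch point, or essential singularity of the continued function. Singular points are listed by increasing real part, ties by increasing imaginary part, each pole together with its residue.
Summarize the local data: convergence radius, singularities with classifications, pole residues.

Denominator factor (ω + 1): pole of order 1 at -1, modulus 1.
Denominator factor (ω**2 + 5*ω + 6/5): discriminant 101/5, real irrational roots -5/2 + (1/10)*sqrt(505) and -5/2 - (1/10)*sqrt(505); poles of order 1, moduli 5/2 - (1/10)*sqrt(505) and 5/2 + (1/10)*sqrt(505).
The radius of convergence is the smallest modulus among the singular points: 5/2 - (1/10)*sqrt(505).
The factor ω**2 + 5*ω + 6/5 splits as (ω - a)(ω - a') with a = -5/2 - (1/10)*sqrt(505), a' = -5/2 + (1/10)*sqrt(505). At the order-1 pole a set g(ω) = (ω - a)*f(ω) = [25/(24*(ω + 1))] / (ω - a').
Simple pole: residue = g(a) at a = -5/2 - (1/10)*sqrt(505), which is 125/672 - (125/22624)*sqrt(505).
At the order-1 pole -1 set g(ω) = (ω - (-1))*f(ω) = 25/(24*(ω**2 + 5*ω + 6/5)).
Simple pole: residue = g(a) at a = -1, which is -125/336.
The factor ω**2 + 5*ω + 6/5 splits as (ω - a)(ω - a') with a = -5/2 + (1/10)*sqrt(505), a' = -5/2 - (1/10)*sqrt(505). At the order-1 pole a set g(ω) = (ω - a)*f(ω) = [25/(24*(ω + 1))] / (ω - a').
Simple pole: residue = g(a) at a = -5/2 + (1/10)*sqrt(505), which is 125/672 + (125/22624)*sqrt(505).
List the singular points by increasing real part (a conjugate pair: the negative imaginary part first).

Radius of convergence at 0: 5/2 - (1/10)*sqrt(505).
At -5/2 - (1/10)*sqrt(505): a pole of order 1; residue 125/672 - (125/22624)*sqrt(505).
At -1: a pole of order 1; residue -125/336.
At -5/2 + (1/10)*sqrt(505): a pole of order 1; residue 125/672 + (125/22624)*sqrt(505).


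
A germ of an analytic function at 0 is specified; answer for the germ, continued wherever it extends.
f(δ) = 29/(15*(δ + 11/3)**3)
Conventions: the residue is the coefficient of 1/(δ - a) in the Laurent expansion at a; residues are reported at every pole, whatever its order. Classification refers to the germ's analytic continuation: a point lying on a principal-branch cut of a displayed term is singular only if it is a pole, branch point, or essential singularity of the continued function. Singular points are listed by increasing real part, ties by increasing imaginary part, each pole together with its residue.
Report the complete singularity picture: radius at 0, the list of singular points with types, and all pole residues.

Radius of convergence at 0: 11/3.
At -11/3: a pole of order 3; residue 0.

Denominator factor (δ + 11/3)^3: pole of order 3 at -11/3, modulus 11/3.
The radius of convergence is the smallest modulus among the singular points: 11/3.
At the order-3 pole -11/3 set g(δ) = (δ - (-11/3))^3*f(δ) = 29/15.
Order-3 pole: residue = g''(a)/2; g''(-11/3) = 0, so the residue is 0.


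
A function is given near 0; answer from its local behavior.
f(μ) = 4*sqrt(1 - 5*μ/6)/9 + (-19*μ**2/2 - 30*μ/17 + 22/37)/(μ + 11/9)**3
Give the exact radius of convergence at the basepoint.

The radius of convergence is 6/5.

Denominator factor (μ + 11/9)^3: pole of order 3 at -11/9, modulus 11/9.
Branch term (4/9)*sqrt(1 - μ/(6/5)): its argument vanishes at μ = 6/5, a square-root branch point, modulus 6/5.
The radius of convergence is the smallest modulus among the singular points: 6/5.


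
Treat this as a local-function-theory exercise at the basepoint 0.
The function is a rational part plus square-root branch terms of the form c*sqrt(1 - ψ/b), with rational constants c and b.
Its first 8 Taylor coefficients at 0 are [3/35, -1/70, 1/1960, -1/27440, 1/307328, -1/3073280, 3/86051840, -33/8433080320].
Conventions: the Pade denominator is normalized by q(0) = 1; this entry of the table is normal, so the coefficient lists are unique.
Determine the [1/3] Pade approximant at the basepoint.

The Pade approximant has numerator coefficients [3/35, -59/5096]; denominator coefficients [1, 23/728, -1/1456, 5/40768].

Taylor coefficients needed (read off): a_0 = 3/35, a_1 = -1/70, a_2 = 1/1960, a_3 = -1/27440, a_4 = 1/307328.
Write the denominator as Q(ψ) = 1 + q1*ψ + q2*ψ^2 + q3*ψ^3. Requiring Q*f - P = O(ψ^5) with deg P <= 1 kills the coefficients of ψ^2..ψ^4 in Q*f:
  ψ^2: a_2 + q1*a_1 + q2*a_0 = 0, i.e. 1/1960 + (-1/70)*q1 + (3/35)*q2 = 0.
  ψ^3: a_3 + q1*a_2 + q2*a_1 + q3*a_0 = 0, i.e. -1/27440 + (1/1960)*q1 + (-1/70)*q2 + (3/35)*q3 = 0.
  ψ^4: a_4 + q1*a_3 + q2*a_2 + q3*a_1 = 0, i.e. 1/307328 + (-1/27440)*q1 + (1/1960)*q2 + (-1/70)*q3 = 0.
Solving this linear system: q1 = 23/728, q2 = -1/1456, q3 = 5/40768.
The numerator is Q*f truncated at degree 1: P0 = a_0 = 3/35; P1 = a_1 + q1*a_0 = -59/5096.


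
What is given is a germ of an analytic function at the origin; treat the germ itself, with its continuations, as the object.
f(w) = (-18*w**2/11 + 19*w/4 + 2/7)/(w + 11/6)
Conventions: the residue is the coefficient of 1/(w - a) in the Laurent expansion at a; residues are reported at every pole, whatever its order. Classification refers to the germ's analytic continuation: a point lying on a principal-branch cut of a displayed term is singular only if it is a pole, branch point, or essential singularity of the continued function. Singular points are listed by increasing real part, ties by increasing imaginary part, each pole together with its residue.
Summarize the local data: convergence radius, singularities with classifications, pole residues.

Denominator factor (w + 11/6): pole of order 1 at -11/6, modulus 11/6.
The radius of convergence is the smallest modulus among the singular points: 11/6.
At the order-1 pole -11/6 set g(w) = (w - (-11/6))*f(w) = -18*w**2/11 + 19*w/4 + 2/7.
Simple pole: residue = g(a) at a = -11/6, which is -2339/168.

Radius of convergence at 0: 11/6.
At -11/6: a pole of order 1; residue -2339/168.


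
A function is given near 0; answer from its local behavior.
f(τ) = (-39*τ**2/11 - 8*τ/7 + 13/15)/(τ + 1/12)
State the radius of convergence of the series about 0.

Denominator factor (τ + 1/12): pole of order 1 at -1/12, modulus 1/12.
The radius of convergence is the smallest modulus among the singular points: 1/12.

The radius of convergence is 1/12.


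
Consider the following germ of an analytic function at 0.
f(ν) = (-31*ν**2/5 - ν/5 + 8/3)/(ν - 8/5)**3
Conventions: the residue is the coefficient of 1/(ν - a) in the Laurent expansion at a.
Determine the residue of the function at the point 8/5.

The residue is -31/5.

At the order-3 pole 8/5 set g(ν) = (ν - (8/5))^3*f(ν) = -31*ν**2/5 - ν/5 + 8/3.
Order-3 pole: residue = g''(a)/2; g''(8/5) = -62/5, so the residue is -31/5.


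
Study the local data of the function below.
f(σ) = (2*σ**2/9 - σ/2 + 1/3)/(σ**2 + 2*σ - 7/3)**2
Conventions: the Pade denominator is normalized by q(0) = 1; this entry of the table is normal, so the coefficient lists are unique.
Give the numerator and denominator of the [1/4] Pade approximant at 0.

Taylor coefficients needed (expand at 0): a_0 = 3/49, a_1 = 9/686, a_2 = 170/2401, a_3 = 1311/16807, a_4 = 14295/117649, a_5 = 269163/1647086.
Write the denominator as Q(σ) = 1 + q1*σ + q2*σ^2 + q3*σ^3 + q4*σ^4. Requiring Q*f - P = O(σ^6) with deg P <= 1 kills the coefficients of σ^2..σ^5 in Q*f:
  σ^2: a_2 + q1*a_1 + q2*a_0 = 0, i.e. 170/2401 + (9/686)*q1 + (3/49)*q2 = 0.
  σ^3: a_3 + q1*a_2 + q2*a_1 + q3*a_0 = 0, i.e. 1311/16807 + (170/2401)*q1 + (9/686)*q2 + (3/49)*q3 = 0.
  σ^4: a_4 + q1*a_3 + q2*a_2 + q3*a_1 + q4*a_0 = 0, i.e. 14295/117649 + (1311/16807)*q1 + (170/2401)*q2 + (9/686)*q3 + (3/49)*q4 = 0.
  σ^5: a_5 + q1*a_4 + q2*a_3 + q3*a_2 + q4*a_1 = 0, i.e. 269163/1647086 + (14295/117649)*q1 + (1311/16807)*q2 + (170/2401)*q3 + (9/686)*q4 = 0.
Solving this linear system: q1 = 4080/12761, q2 = -328270/267981, q3 = -123388/89327, q4 = -546121/803943.
The numerator is Q*f truncated at degree 1: P0 = a_0 = 3/49; P1 = a_1 + q1*a_0 = 5841/178654.

The Pade approximant has numerator coefficients [3/49, 5841/178654]; denominator coefficients [1, 4080/12761, -328270/267981, -123388/89327, -546121/803943].


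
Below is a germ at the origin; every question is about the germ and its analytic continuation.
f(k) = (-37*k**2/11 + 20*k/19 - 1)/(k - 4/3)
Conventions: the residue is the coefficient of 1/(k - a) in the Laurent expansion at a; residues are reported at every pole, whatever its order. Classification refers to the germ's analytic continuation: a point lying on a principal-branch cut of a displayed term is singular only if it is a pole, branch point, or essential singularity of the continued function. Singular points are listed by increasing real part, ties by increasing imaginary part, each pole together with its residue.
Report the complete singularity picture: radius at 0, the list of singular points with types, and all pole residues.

Denominator factor (k - 4/3): pole of order 1 at 4/3, modulus 4/3.
The radius of convergence is the smallest modulus among the singular points: 4/3.
At the order-1 pole 4/3 set g(k) = (k - (4/3))*f(k) = -37*k**2/11 + 20*k/19 - 1.
Simple pole: residue = g(a) at a = 4/3, which is -10489/1881.

Radius of convergence at 0: 4/3.
At 4/3: a pole of order 1; residue -10489/1881.
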